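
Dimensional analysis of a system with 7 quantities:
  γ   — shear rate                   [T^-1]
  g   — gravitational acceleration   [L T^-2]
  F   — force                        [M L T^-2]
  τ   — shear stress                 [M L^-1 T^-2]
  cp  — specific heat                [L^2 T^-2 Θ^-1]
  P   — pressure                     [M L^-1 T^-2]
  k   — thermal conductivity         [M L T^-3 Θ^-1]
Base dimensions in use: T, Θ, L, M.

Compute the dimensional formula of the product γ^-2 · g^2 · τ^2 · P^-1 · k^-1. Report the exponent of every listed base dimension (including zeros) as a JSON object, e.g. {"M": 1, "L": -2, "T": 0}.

Exponent matrix [T,Θ,L,M] × [γ,g,F,τ,cp,P,k]:
  T: [-1 -2 -2 -2 -2 -2 -3]
  Θ: [ 0  0  0  0 -1  0 -1]
  L: [ 0  1  1 -1  2 -1  1]
  M: [ 0  0  1  1  0  1  1]
  [T]: (-2)·-1+(2)·-2+(2)·-2+(-1)·-2+(-1)·-3 = -1
  [Θ]: (-2)·0+(2)·0+(2)·0+(-1)·0+(-1)·-1 = 1
  [L]: (-2)·0+(2)·1+(2)·-1+(-1)·-1+(-1)·1 = 0
  [M]: (-2)·0+(2)·0+(2)·1+(-1)·1+(-1)·1 = 0
⇒ T^-1 Θ

{"T": -1, "Θ": 1, "L": 0, "M": 0}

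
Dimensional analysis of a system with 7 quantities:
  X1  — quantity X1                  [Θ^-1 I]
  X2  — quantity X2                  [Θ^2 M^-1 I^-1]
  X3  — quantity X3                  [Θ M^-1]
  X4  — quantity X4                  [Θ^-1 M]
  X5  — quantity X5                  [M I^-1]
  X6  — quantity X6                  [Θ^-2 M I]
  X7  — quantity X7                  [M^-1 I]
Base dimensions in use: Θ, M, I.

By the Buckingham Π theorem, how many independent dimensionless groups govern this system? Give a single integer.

5

Exponent matrix [Θ,M,I] × [X1,X2,X3,X4,X5,X6,X7]:
  Θ: [-1  2  1 -1  0 -2  0]
  M: [ 0 -1 -1  1  1  1 -1]
  I: [ 1 -1  0  0 -1  1  1]
RREF → pivots at {X1,X2} ⇒ r = 2
n=7, r=2 ⇒ 5 dimensionless groups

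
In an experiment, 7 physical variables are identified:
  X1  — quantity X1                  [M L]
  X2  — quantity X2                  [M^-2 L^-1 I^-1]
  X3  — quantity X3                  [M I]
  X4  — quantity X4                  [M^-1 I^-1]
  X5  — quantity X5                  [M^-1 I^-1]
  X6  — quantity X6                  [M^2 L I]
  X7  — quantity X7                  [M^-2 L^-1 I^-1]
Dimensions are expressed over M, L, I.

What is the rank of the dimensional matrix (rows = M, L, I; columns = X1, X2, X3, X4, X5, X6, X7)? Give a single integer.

2

Write exponents as rows M,L,I / cols X1,X2,X3,X4,X5,X6,X7:
  M: [ 1 -2  1 -1 -1  2 -2]
  L: [ 1 -1  0  0  0  1 -1]
  I: [ 0 -1  1 -1 -1  1 -1]
Echelon form has 2 nonzero rows (pivots: X1,X2)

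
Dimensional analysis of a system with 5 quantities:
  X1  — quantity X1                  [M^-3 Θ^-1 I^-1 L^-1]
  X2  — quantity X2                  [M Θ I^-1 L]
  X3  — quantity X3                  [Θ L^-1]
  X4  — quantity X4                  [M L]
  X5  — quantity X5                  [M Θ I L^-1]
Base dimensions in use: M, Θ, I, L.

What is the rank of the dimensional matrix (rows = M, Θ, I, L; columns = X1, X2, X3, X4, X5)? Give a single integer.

Exponent matrix [M,Θ,I,L] × [X1,X2,X3,X4,X5]:
  M: [-3  1  0  1  1]
  Θ: [-1  1  1  0  1]
  I: [-1 -1  0  0  1]
  L: [-1  1 -1  1 -1]
Echelon form has 3 nonzero rows (pivots: X1,X2,X3)

3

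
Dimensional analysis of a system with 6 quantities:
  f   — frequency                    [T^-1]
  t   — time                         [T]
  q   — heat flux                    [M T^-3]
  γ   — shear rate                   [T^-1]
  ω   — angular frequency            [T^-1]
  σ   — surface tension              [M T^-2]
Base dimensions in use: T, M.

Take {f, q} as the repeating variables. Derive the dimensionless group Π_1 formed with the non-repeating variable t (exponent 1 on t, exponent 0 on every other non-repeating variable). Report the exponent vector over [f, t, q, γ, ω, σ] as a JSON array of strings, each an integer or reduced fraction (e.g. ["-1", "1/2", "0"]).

Dimensional matrix (T×M by f×t×q×γ×ω×σ):
  T: [-1  1 -3 -1 -1 -2]
  M: [ 0  0  1  0  0  1]
RREF → pivots at {f,q} ⇒ r = 2
Repeat: f,q; free: t,γ,ω,σ
RREF:
  r0: [   1   -1    0    1    1   -1]
  r1: [   0    0    1    0    0    1]
Fix exponent of t at 1, γ at 0, ω at 0, σ at 0; solve each RREF row for its pivot's exponent:
  r0: exp(f) + (-1)·1 = 0 ⇒ exp(f) = 1
  r1: exp(q) + (0)·1 = 0 ⇒ exp(q) = 0
Π_1 = f · t

["1", "1", "0", "0", "0", "0"]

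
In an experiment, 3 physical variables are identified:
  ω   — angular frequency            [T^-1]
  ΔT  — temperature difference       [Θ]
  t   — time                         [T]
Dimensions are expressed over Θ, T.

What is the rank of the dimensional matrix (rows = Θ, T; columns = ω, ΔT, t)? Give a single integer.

2

Dimensional matrix (Θ×T by ω×ΔT×t):
  Θ: [ 0  1  0]
  T: [-1  0  1]
Row reduction gives pivot columns ω,ΔT; rank = 2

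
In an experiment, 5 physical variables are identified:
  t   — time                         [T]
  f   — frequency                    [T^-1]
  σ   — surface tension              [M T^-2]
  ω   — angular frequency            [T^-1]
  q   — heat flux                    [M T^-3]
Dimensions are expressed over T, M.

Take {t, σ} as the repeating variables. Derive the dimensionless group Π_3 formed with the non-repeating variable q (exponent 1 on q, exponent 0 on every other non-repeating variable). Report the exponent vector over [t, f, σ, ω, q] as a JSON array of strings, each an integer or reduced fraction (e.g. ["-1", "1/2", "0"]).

["1", "0", "-1", "0", "1"]

Write exponents as rows T,M / cols t,f,σ,ω,q:
  T: [ 1 -1 -2 -1 -3]
  M: [ 0  0  1  0  1]
Row reduction gives pivot columns t,σ; rank = 2
Repeat: t,σ; free: f,ω,q
RREF:
  r0: [   1   -1    0   -1   -1]
  r1: [   0    0    1    0    1]
Fix exponent of q at 1, f at 0, ω at 0; solve each RREF row for its pivot's exponent:
  r0: exp(t) + (-1)·1 = 0 ⇒ exp(t) = 1
  r1: exp(σ) + (1)·1 = 0 ⇒ exp(σ) = -1
Π_3 = t · σ^-1 · q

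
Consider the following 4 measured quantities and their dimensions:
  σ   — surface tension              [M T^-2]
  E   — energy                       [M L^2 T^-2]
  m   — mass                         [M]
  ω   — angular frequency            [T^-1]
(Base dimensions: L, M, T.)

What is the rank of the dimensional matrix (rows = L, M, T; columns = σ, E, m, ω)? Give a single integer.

3

Dimensional matrix (L×M×T by σ×E×m×ω):
  L: [ 0  2  0  0]
  M: [ 1  1  1  0]
  T: [-2 -2  0 -1]
Row reduction gives pivot columns σ,E,m; rank = 3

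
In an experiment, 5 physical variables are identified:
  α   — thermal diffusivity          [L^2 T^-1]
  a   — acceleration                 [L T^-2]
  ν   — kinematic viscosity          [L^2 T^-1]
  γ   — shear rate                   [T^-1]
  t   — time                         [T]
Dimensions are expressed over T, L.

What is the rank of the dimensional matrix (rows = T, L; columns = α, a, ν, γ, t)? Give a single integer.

Exponent matrix [T,L] × [α,a,ν,γ,t]:
  T: [-1 -2 -1 -1  1]
  L: [ 2  1  2  0  0]
Echelon form has 2 nonzero rows (pivots: α,a)

2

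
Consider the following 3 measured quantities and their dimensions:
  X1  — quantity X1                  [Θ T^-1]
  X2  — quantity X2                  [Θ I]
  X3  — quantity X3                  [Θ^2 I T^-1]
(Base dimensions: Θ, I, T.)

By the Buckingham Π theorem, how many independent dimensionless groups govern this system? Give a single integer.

1

Dimensional matrix (Θ×I×T by X1×X2×X3):
  Θ: [ 1  1  2]
  I: [ 0  1  1]
  T: [-1  0 -1]
Echelon form has 2 nonzero rows (pivots: X1,X2)
3 vars − rank 2 = 1 Π group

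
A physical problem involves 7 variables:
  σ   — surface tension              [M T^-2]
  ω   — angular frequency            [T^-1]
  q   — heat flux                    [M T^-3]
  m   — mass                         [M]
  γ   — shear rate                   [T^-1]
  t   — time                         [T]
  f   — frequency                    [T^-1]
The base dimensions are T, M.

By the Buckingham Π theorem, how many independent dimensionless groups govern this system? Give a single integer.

Write exponents as rows T,M / cols σ,ω,q,m,γ,t,f:
  T: [-2 -1 -3  0 -1  1 -1]
  M: [ 1  0  1  1  0  0  0]
Echelon form has 2 nonzero rows (pivots: σ,ω)
Π count = n − r = 7 − 2 = 5

5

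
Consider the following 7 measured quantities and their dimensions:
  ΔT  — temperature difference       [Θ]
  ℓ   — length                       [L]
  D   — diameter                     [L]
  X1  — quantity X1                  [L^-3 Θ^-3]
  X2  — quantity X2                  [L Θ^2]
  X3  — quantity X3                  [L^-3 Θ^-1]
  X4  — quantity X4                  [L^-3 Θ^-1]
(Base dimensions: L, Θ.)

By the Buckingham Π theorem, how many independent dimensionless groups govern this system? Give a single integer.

Exponent matrix [L,Θ] × [ΔT,ℓ,D,X1,X2,X3,X4]:
  L: [ 0  1  1 -3  1 -3 -3]
  Θ: [ 1  0  0 -3  2 -1 -1]
RREF → pivots at {ΔT,ℓ} ⇒ r = 2
Π count = n − r = 7 − 2 = 5

5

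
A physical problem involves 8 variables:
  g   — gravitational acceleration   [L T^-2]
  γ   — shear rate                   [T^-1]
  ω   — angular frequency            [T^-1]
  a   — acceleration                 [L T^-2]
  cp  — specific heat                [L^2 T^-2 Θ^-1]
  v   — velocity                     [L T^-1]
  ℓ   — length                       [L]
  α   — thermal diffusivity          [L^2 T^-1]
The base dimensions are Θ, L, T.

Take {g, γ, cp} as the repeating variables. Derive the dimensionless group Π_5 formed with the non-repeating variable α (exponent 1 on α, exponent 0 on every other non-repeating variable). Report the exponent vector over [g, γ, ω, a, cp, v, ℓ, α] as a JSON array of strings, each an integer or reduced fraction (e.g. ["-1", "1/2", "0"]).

Write exponents as rows Θ,L,T / cols g,γ,ω,a,cp,v,ℓ,α:
  Θ: [ 0  0  0  0 -1  0  0  0]
  L: [ 1  0  0  1  2  1  1  2]
  T: [-2 -1 -1 -2 -2 -1  0 -1]
Echelon form has 3 nonzero rows (pivots: g,γ,cp)
Pivot set = {g,γ,cp}, free = {ω,a,v,ℓ,α}
RREF:
  r0: [   1    0    0    1    0    1    1    2]
  r1: [   0    1    1    0    0   -1   -2   -3]
  r2: [   0    0    0    0    1    0    0    0]
Fix exponent of α at 1, ω at 0, a at 0, v at 0, ℓ at 0; solve each RREF row for its pivot's exponent:
  r0: exp(g) + (2)·1 = 0 ⇒ exp(g) = -2
  r1: exp(γ) + (-3)·1 = 0 ⇒ exp(γ) = 3
  r2: exp(cp) + (0)·1 = 0 ⇒ exp(cp) = 0
Π_5 = g^-2 · γ^3 · α

["-2", "3", "0", "0", "0", "0", "0", "1"]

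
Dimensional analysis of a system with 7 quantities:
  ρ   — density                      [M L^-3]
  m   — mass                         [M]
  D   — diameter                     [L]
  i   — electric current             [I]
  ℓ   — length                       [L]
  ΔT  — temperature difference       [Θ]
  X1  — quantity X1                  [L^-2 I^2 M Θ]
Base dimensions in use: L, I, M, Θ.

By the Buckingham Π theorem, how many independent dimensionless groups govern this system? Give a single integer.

Exponent matrix [L,I,M,Θ] × [ρ,m,D,i,ℓ,ΔT,X1]:
  L: [-3  0  1  0  1  0 -2]
  I: [ 0  0  0  1  0  0  2]
  M: [ 1  1  0  0  0  0  1]
  Θ: [ 0  0  0  0  0  1  1]
Row reduction gives pivot columns ρ,m,i,ΔT; rank = 4
7 vars − rank 4 = 3 Π groups

3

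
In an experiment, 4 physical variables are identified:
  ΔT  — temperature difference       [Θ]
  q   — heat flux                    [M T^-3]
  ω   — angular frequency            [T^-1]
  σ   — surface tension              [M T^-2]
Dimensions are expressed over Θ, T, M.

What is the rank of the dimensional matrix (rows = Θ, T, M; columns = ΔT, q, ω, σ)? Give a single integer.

3

Dimensional matrix (Θ×T×M by ΔT×q×ω×σ):
  Θ: [ 1  0  0  0]
  T: [ 0 -3 -1 -2]
  M: [ 0  1  0  1]
Row reduction gives pivot columns ΔT,q,ω; rank = 3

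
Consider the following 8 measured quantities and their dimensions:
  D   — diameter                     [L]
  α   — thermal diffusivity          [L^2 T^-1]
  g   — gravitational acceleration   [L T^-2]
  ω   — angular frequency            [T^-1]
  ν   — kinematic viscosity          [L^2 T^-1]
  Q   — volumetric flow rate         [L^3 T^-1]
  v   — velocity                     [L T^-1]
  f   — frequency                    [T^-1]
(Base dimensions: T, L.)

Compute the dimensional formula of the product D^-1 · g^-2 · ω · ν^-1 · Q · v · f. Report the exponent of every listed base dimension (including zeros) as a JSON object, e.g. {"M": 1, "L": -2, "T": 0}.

{"T": 1, "L": -1}

Write exponents as rows T,L / cols D,α,g,ω,ν,Q,v,f:
  T: [ 0 -1 -2 -1 -1 -1 -1 -1]
  L: [ 1  2  1  0  2  3  1  0]
  [T]: (-1)·0+(-2)·-2+(1)·-1+(-1)·-1+(1)·-1+(1)·-1+(1)·-1 = 1
  [L]: (-1)·1+(-2)·1+(1)·0+(-1)·2+(1)·3+(1)·1+(1)·0 = -1
⇒ T L^-1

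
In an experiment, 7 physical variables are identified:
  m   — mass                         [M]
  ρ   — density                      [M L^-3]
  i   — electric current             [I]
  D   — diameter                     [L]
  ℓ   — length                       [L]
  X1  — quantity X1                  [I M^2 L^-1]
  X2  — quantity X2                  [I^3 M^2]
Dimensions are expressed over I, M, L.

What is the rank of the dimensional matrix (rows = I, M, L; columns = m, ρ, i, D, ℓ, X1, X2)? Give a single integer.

3

Write exponents as rows I,M,L / cols m,ρ,i,D,ℓ,X1,X2:
  I: [ 0  0  1  0  0  1  3]
  M: [ 1  1  0  0  0  2  2]
  L: [ 0 -3  0  1  1 -1  0]
Row reduction gives pivot columns m,ρ,i; rank = 3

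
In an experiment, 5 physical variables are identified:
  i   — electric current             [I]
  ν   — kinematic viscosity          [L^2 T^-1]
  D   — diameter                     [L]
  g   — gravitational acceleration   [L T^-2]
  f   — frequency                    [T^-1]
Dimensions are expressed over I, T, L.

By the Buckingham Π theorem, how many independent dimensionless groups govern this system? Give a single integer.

Dimensional matrix (I×T×L by i×ν×D×g×f):
  I: [ 1  0  0  0  0]
  T: [ 0 -1  0 -2 -1]
  L: [ 0  2  1  1  0]
RREF → pivots at {i,ν,D} ⇒ r = 3
n=5, r=3 ⇒ 2 dimensionless groups

2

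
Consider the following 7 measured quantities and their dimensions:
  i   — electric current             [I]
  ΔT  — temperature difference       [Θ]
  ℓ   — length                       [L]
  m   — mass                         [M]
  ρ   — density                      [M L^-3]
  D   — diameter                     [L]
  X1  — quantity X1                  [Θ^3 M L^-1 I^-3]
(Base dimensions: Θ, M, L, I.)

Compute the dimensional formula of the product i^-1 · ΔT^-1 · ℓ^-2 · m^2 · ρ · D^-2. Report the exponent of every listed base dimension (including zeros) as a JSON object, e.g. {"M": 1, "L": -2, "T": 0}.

{"Θ": -1, "M": 3, "L": -7, "I": -1}

Write exponents as rows Θ,M,L,I / cols i,ΔT,ℓ,m,ρ,D,X1:
  Θ: [ 0  1  0  0  0  0  3]
  M: [ 0  0  0  1  1  0  1]
  L: [ 0  0  1  0 -3  1 -1]
  I: [ 1  0  0  0  0  0 -3]
  [Θ]: (-1)·0+(-1)·1+(-2)·0+(2)·0+(1)·0+(-2)·0 = -1
  [M]: (-1)·0+(-1)·0+(-2)·0+(2)·1+(1)·1+(-2)·0 = 3
  [L]: (-1)·0+(-1)·0+(-2)·1+(2)·0+(1)·-3+(-2)·1 = -7
  [I]: (-1)·1+(-1)·0+(-2)·0+(2)·0+(1)·0+(-2)·0 = -1
⇒ Θ^-1 M^3 L^-7 I^-1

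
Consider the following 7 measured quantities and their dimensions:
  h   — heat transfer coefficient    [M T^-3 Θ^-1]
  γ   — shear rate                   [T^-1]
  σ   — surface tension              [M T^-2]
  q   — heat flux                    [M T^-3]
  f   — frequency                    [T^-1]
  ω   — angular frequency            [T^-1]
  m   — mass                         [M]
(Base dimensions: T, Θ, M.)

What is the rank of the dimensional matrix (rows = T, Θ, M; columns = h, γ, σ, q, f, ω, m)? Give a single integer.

Write exponents as rows T,Θ,M / cols h,γ,σ,q,f,ω,m:
  T: [-3 -1 -2 -3 -1 -1  0]
  Θ: [-1  0  0  0  0  0  0]
  M: [ 1  0  1  1  0  0  1]
Row reduction gives pivot columns h,γ,σ; rank = 3

3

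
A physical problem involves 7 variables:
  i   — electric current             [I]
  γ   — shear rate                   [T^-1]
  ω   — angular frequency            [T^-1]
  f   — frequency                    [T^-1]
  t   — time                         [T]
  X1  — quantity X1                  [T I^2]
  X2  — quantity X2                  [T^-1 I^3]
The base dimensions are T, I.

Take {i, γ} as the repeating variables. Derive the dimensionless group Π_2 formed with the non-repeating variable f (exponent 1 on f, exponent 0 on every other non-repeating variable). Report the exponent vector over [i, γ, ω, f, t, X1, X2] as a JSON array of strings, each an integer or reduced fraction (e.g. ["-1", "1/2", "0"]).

Exponent matrix [T,I] × [i,γ,ω,f,t,X1,X2]:
  T: [ 0 -1 -1 -1  1  1 -1]
  I: [ 1  0  0  0  0  2  3]
RREF → pivots at {i,γ} ⇒ r = 2
Repeat: i,γ; free: ω,f,t,X1,X2
RREF:
  r0: [   1    0    0    0    0    2    3]
  r1: [   0    1    1    1   -1   -1    1]
Fix exponent of f at 1, ω at 0, t at 0, X1 at 0, X2 at 0; solve each RREF row for its pivot's exponent:
  r0: exp(i) + (0)·1 = 0 ⇒ exp(i) = 0
  r1: exp(γ) + (1)·1 = 0 ⇒ exp(γ) = -1
Π_2 = γ^-1 · f

["0", "-1", "0", "1", "0", "0", "0"]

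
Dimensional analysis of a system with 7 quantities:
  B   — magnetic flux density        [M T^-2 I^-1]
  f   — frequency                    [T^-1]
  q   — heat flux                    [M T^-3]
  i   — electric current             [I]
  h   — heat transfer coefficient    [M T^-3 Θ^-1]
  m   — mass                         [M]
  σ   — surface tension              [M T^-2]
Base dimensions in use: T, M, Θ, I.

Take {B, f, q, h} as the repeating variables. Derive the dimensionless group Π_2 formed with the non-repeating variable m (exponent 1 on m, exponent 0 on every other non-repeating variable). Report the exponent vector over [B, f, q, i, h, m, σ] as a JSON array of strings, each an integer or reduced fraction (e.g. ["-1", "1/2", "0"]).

["0", "3", "-1", "0", "0", "1", "0"]

Exponent matrix [T,M,Θ,I] × [B,f,q,i,h,m,σ]:
  T: [-2 -1 -3  0 -3  0 -2]
  M: [ 1  0  1  0  1  1  1]
  Θ: [ 0  0  0  0 -1  0  0]
  I: [-1  0  0  1  0  0  0]
Echelon form has 4 nonzero rows (pivots: B,f,q,h)
Pivot set = {B,f,q,h}, free = {i,m,σ}
RREF:
  r0: [   1    0    0   -1    0    0    0]
  r1: [   0    1    0   -1    0   -3   -1]
  r2: [   0    0    1    1    0    1    1]
  r3: [   0    0    0    0    1    0    0]
Fix exponent of m at 1, i at 0, σ at 0; solve each RREF row for its pivot's exponent:
  r0: exp(B) + (0)·1 = 0 ⇒ exp(B) = 0
  r1: exp(f) + (-3)·1 = 0 ⇒ exp(f) = 3
  r2: exp(q) + (1)·1 = 0 ⇒ exp(q) = -1
  r3: exp(h) + (0)·1 = 0 ⇒ exp(h) = 0
Π_2 = f^3 · q^-1 · m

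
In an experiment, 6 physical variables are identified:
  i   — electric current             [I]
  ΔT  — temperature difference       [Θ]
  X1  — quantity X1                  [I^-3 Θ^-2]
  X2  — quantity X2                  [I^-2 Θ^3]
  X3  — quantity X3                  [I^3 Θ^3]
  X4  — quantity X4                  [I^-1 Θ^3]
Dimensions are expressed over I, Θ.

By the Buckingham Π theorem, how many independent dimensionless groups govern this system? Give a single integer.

4

Dimensional matrix (I×Θ by i×ΔT×X1×X2×X3×X4):
  I: [ 1  0 -3 -2  3 -1]
  Θ: [ 0  1 -2  3  3  3]
Row reduction gives pivot columns i,ΔT; rank = 2
n=6, r=2 ⇒ 4 dimensionless groups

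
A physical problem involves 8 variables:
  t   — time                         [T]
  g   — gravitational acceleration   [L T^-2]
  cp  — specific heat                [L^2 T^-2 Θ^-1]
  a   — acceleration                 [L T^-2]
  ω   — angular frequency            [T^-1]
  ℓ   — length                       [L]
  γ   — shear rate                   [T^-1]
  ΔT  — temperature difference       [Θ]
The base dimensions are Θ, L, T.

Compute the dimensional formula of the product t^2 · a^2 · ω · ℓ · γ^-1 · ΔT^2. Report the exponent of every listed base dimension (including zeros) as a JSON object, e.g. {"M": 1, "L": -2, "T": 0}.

{"Θ": 2, "L": 3, "T": -2}

Dimensional matrix (Θ×L×T by t×g×cp×a×ω×ℓ×γ×ΔT):
  Θ: [ 0  0 -1  0  0  0  0  1]
  L: [ 0  1  2  1  0  1  0  0]
  T: [ 1 -2 -2 -2 -1  0 -1  0]
  [Θ]: (2)·0+(2)·0+(1)·0+(1)·0+(-1)·0+(2)·1 = 2
  [L]: (2)·0+(2)·1+(1)·0+(1)·1+(-1)·0+(2)·0 = 3
  [T]: (2)·1+(2)·-2+(1)·-1+(1)·0+(-1)·-1+(2)·0 = -2
⇒ Θ^2 L^3 T^-2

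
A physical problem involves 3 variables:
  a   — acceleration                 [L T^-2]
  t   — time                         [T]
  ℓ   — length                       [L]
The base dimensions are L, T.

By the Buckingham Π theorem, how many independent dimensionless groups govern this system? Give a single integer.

1

Write exponents as rows L,T / cols a,t,ℓ:
  L: [ 1  0  1]
  T: [-2  1  0]
RREF → pivots at {a,t} ⇒ r = 2
n=3, r=2 ⇒ 1 dimensionless group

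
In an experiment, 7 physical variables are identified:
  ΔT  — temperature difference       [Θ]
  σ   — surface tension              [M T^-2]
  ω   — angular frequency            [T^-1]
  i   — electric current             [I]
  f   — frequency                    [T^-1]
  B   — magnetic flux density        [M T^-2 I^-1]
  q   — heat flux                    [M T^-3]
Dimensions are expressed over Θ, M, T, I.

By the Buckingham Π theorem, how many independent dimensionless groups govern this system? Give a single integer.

Dimensional matrix (Θ×M×T×I by ΔT×σ×ω×i×f×B×q):
  Θ: [ 1  0  0  0  0  0  0]
  M: [ 0  1  0  0  0  1  1]
  T: [ 0 -2 -1  0 -1 -2 -3]
  I: [ 0  0  0  1  0 -1  0]
Echelon form has 4 nonzero rows (pivots: ΔT,σ,ω,i)
7 vars − rank 4 = 3 Π groups

3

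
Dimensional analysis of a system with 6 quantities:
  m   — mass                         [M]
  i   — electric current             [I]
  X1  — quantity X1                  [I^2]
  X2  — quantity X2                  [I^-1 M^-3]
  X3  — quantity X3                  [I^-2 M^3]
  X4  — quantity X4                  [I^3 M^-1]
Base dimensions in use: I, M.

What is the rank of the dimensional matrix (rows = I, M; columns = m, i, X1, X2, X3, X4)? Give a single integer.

2

Write exponents as rows I,M / cols m,i,X1,X2,X3,X4:
  I: [ 0  1  2 -1 -2  3]
  M: [ 1  0  0 -3  3 -1]
RREF → pivots at {m,i} ⇒ r = 2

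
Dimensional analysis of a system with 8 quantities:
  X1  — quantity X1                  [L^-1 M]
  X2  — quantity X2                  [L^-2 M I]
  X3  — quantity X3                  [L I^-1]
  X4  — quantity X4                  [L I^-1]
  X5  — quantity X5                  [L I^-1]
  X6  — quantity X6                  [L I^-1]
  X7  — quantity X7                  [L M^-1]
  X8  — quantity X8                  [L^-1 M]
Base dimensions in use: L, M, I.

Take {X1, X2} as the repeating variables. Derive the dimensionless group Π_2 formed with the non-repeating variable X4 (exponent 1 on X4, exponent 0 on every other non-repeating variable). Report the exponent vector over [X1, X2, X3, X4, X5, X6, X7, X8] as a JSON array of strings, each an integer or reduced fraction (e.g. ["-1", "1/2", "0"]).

["-1", "1", "0", "1", "0", "0", "0", "0"]

Write exponents as rows L,M,I / cols X1,X2,X3,X4,X5,X6,X7,X8:
  L: [-1 -2  1  1  1  1  1 -1]
  M: [ 1  1  0  0  0  0 -1  1]
  I: [ 0  1 -1 -1 -1 -1  0  0]
Row reduction gives pivot columns X1,X2; rank = 2
Pivot set = {X1,X2}, free = {X3,X4,X5,X6,X7,X8}
RREF:
  r0: [   1    0    1    1    1    1   -1    1]
  r1: [   0    1   -1   -1   -1   -1    0    0]
  r2: [   0    0    0    0    0    0    0    0]
Fix exponent of X4 at 1, X3 at 0, X5 at 0, X6 at 0, X7 at 0, X8 at 0; solve each RREF row for its pivot's exponent:
  r0: exp(X1) + (1)·1 = 0 ⇒ exp(X1) = -1
  r1: exp(X2) + (-1)·1 = 0 ⇒ exp(X2) = 1
Π_2 = X1^-1 · X2 · X4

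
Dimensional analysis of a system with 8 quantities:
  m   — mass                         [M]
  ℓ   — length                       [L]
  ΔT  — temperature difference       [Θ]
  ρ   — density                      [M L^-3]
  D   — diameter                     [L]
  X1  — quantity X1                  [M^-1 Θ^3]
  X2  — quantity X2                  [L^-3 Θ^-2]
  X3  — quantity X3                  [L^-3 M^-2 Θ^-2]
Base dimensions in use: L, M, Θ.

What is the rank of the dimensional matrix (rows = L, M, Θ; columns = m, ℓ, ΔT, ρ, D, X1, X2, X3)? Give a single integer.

Exponent matrix [L,M,Θ] × [m,ℓ,ΔT,ρ,D,X1,X2,X3]:
  L: [ 0  1  0 -3  1  0 -3 -3]
  M: [ 1  0  0  1  0 -1  0 -2]
  Θ: [ 0  0  1  0  0  3 -2 -2]
Row reduction gives pivot columns m,ℓ,ΔT; rank = 3

3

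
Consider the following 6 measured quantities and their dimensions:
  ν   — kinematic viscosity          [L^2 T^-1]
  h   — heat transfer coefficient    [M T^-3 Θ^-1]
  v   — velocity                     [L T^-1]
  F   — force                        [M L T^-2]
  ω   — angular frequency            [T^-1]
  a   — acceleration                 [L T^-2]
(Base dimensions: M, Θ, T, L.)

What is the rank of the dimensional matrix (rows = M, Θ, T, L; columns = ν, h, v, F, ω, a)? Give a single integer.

Dimensional matrix (M×Θ×T×L by ν×h×v×F×ω×a):
  M: [ 0  1  0  1  0  0]
  Θ: [ 0 -1  0  0  0  0]
  T: [-1 -3 -1 -2 -1 -2]
  L: [ 2  0  1  1  0  1]
Row reduction gives pivot columns ν,h,v,F; rank = 4

4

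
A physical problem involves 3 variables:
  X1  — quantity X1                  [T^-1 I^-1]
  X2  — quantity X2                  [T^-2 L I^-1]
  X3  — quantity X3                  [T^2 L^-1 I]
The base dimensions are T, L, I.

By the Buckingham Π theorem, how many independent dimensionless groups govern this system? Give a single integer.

1

Dimensional matrix (T×L×I by X1×X2×X3):
  T: [-1 -2  2]
  L: [ 0  1 -1]
  I: [-1 -1  1]
Echelon form has 2 nonzero rows (pivots: X1,X2)
n=3, r=2 ⇒ 1 dimensionless group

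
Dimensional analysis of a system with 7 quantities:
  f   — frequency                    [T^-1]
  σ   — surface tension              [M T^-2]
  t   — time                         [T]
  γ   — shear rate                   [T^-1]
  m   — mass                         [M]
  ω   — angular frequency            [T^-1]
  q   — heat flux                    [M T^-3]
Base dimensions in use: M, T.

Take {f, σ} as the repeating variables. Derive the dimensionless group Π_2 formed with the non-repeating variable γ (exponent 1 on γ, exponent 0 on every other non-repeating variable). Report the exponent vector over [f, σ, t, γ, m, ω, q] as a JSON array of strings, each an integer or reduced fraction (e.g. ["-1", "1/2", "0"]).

["-1", "0", "0", "1", "0", "0", "0"]

Exponent matrix [M,T] × [f,σ,t,γ,m,ω,q]:
  M: [ 0  1  0  0  1  0  1]
  T: [-1 -2  1 -1  0 -1 -3]
RREF → pivots at {f,σ} ⇒ r = 2
Repeat: f,σ; free: t,γ,m,ω,q
RREF:
  r0: [   1    0   -1    1   -2    1    1]
  r1: [   0    1    0    0    1    0    1]
Fix exponent of γ at 1, t at 0, m at 0, ω at 0, q at 0; solve each RREF row for its pivot's exponent:
  r0: exp(f) + (1)·1 = 0 ⇒ exp(f) = -1
  r1: exp(σ) + (0)·1 = 0 ⇒ exp(σ) = 0
Π_2 = f^-1 · γ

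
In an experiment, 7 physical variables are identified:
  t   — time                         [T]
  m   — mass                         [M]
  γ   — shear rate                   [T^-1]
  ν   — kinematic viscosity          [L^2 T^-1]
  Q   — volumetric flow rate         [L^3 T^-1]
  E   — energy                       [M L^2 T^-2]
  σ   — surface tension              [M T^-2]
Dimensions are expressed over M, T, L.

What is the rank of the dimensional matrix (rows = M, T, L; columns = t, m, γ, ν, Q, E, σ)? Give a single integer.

3

Exponent matrix [M,T,L] × [t,m,γ,ν,Q,E,σ]:
  M: [ 0  1  0  0  0  1  1]
  T: [ 1  0 -1 -1 -1 -2 -2]
  L: [ 0  0  0  2  3  2  0]
RREF → pivots at {t,m,ν} ⇒ r = 3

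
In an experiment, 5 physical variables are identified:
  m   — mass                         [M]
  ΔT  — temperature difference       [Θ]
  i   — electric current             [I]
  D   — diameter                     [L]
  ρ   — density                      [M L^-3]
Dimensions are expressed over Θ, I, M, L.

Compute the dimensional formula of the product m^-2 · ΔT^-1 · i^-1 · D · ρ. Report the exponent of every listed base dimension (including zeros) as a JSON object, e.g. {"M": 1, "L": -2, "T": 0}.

{"Θ": -1, "I": -1, "M": -1, "L": -2}

Write exponents as rows Θ,I,M,L / cols m,ΔT,i,D,ρ:
  Θ: [ 0  1  0  0  0]
  I: [ 0  0  1  0  0]
  M: [ 1  0  0  0  1]
  L: [ 0  0  0  1 -3]
  [Θ]: (-2)·0+(-1)·1+(-1)·0+(1)·0+(1)·0 = -1
  [I]: (-2)·0+(-1)·0+(-1)·1+(1)·0+(1)·0 = -1
  [M]: (-2)·1+(-1)·0+(-1)·0+(1)·0+(1)·1 = -1
  [L]: (-2)·0+(-1)·0+(-1)·0+(1)·1+(1)·-3 = -2
⇒ Θ^-1 I^-1 M^-1 L^-2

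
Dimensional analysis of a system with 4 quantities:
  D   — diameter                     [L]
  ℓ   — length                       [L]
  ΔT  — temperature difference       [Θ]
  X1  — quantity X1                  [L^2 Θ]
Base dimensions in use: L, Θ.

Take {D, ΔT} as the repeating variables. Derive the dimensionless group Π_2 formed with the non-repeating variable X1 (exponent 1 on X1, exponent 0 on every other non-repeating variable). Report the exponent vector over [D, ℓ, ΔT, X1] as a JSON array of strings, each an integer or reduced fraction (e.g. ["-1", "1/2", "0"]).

Exponent matrix [L,Θ] × [D,ℓ,ΔT,X1]:
  L: [ 1  1  0  2]
  Θ: [ 0  0  1  1]
Row reduction gives pivot columns D,ΔT; rank = 2
Pivot set = {D,ΔT}, free = {ℓ,X1}
RREF:
  r0: [   1    1    0    2]
  r1: [   0    0    1    1]
Fix exponent of X1 at 1, ℓ at 0; solve each RREF row for its pivot's exponent:
  r0: exp(D) + (2)·1 = 0 ⇒ exp(D) = -2
  r1: exp(ΔT) + (1)·1 = 0 ⇒ exp(ΔT) = -1
Π_2 = D^-2 · ΔT^-1 · X1

["-2", "0", "-1", "1"]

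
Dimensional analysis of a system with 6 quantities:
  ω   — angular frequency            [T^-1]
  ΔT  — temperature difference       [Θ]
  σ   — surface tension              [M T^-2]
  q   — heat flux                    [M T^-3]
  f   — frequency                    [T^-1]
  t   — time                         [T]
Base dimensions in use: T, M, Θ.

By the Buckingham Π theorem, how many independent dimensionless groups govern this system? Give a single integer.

Dimensional matrix (T×M×Θ by ω×ΔT×σ×q×f×t):
  T: [-1  0 -2 -3 -1  1]
  M: [ 0  0  1  1  0  0]
  Θ: [ 0  1  0  0  0  0]
Echelon form has 3 nonzero rows (pivots: ω,ΔT,σ)
6 vars − rank 3 = 3 Π groups

3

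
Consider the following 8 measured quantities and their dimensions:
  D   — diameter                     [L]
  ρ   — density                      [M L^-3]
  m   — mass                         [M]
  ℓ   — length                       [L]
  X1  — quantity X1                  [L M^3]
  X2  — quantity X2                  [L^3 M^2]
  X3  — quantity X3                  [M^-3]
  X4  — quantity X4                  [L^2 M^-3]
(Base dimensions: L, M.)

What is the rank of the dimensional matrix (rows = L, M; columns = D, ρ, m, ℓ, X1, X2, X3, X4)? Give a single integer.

Dimensional matrix (L×M by D×ρ×m×ℓ×X1×X2×X3×X4):
  L: [ 1 -3  0  1  1  3  0  2]
  M: [ 0  1  1  0  3  2 -3 -3]
Row reduction gives pivot columns D,ρ; rank = 2

2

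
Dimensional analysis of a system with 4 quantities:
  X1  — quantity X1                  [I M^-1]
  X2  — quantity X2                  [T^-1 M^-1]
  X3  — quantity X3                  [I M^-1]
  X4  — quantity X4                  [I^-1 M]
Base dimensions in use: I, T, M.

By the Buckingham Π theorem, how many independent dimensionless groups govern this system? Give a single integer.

Dimensional matrix (I×T×M by X1×X2×X3×X4):
  I: [ 1  0  1 -1]
  T: [ 0 -1  0  0]
  M: [-1 -1 -1  1]
Echelon form has 2 nonzero rows (pivots: X1,X2)
4 vars − rank 2 = 2 Π groups

2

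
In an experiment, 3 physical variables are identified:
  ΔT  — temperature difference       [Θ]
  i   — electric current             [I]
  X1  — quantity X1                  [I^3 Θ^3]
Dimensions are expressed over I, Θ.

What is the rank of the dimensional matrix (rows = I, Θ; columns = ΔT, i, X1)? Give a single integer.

2

Exponent matrix [I,Θ] × [ΔT,i,X1]:
  I: [ 0  1  3]
  Θ: [ 1  0  3]
RREF → pivots at {ΔT,i} ⇒ r = 2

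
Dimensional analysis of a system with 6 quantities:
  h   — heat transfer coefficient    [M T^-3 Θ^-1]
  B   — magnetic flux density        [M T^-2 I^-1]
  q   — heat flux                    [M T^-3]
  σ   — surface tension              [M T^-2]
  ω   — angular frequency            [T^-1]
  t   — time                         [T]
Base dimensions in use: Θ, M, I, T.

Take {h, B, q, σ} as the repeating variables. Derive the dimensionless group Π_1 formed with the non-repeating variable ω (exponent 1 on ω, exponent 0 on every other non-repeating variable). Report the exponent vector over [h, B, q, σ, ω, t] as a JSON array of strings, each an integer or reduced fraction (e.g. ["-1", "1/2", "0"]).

["0", "0", "-1", "1", "1", "0"]

Exponent matrix [Θ,M,I,T] × [h,B,q,σ,ω,t]:
  Θ: [-1  0  0  0  0  0]
  M: [ 1  1  1  1  0  0]
  I: [ 0 -1  0  0  0  0]
  T: [-3 -2 -3 -2 -1  1]
Echelon form has 4 nonzero rows (pivots: h,B,q,σ)
Repeat: h,B,q,σ; free: ω,t
RREF:
  r0: [   1    0    0    0    0    0]
  r1: [   0    1    0    0    0    0]
  r2: [   0    0    1    0    1   -1]
  r3: [   0    0    0    1   -1    1]
Fix exponent of ω at 1, t at 0; solve each RREF row for its pivot's exponent:
  r0: exp(h) + (0)·1 = 0 ⇒ exp(h) = 0
  r1: exp(B) + (0)·1 = 0 ⇒ exp(B) = 0
  r2: exp(q) + (1)·1 = 0 ⇒ exp(q) = -1
  r3: exp(σ) + (-1)·1 = 0 ⇒ exp(σ) = 1
Π_1 = q^-1 · σ · ω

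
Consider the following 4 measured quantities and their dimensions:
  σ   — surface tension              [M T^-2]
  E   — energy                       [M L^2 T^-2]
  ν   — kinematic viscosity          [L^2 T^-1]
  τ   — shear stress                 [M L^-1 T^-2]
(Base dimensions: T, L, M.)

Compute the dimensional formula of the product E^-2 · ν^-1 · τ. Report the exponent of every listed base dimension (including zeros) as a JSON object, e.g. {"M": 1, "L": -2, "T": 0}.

Exponent matrix [T,L,M] × [σ,E,ν,τ]:
  T: [-2 -2 -1 -2]
  L: [ 0  2  2 -1]
  M: [ 1  1  0  1]
  [T]: (-2)·-2+(-1)·-1+(1)·-2 = 3
  [L]: (-2)·2+(-1)·2+(1)·-1 = -7
  [M]: (-2)·1+(-1)·0+(1)·1 = -1
⇒ T^3 L^-7 M^-1

{"T": 3, "L": -7, "M": -1}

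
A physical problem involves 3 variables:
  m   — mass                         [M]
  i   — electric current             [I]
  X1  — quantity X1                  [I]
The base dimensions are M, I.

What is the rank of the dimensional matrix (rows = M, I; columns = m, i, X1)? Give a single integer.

2

Write exponents as rows M,I / cols m,i,X1:
  M: [ 1  0  0]
  I: [ 0  1  1]
Echelon form has 2 nonzero rows (pivots: m,i)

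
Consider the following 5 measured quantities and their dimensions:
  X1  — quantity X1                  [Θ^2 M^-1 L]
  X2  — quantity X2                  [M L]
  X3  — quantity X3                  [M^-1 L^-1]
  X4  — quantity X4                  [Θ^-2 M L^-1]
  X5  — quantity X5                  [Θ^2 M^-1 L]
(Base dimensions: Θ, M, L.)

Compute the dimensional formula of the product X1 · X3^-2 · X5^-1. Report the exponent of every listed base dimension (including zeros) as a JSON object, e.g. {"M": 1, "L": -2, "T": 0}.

{"Θ": 0, "M": 2, "L": 2}

Exponent matrix [Θ,M,L] × [X1,X2,X3,X4,X5]:
  Θ: [ 2  0  0 -2  2]
  M: [-1  1 -1  1 -1]
  L: [ 1  1 -1 -1  1]
  [Θ]: (1)·2+(-2)·0+(-1)·2 = 0
  [M]: (1)·-1+(-2)·-1+(-1)·-1 = 2
  [L]: (1)·1+(-2)·-1+(-1)·1 = 2
⇒ M^2 L^2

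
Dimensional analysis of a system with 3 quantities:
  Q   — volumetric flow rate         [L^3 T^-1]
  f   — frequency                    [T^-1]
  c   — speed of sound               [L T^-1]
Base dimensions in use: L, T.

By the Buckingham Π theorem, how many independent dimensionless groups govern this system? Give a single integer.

Dimensional matrix (L×T by Q×f×c):
  L: [ 3  0  1]
  T: [-1 -1 -1]
Echelon form has 2 nonzero rows (pivots: Q,f)
3 vars − rank 2 = 1 Π group

1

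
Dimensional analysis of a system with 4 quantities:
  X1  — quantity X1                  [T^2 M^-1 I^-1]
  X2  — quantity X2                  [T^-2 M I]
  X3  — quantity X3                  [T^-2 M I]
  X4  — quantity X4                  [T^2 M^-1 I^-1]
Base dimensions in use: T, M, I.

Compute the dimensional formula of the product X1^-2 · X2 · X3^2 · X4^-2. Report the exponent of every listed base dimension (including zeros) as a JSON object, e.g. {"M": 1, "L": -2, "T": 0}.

Exponent matrix [T,M,I] × [X1,X2,X3,X4]:
  T: [ 2 -2 -2  2]
  M: [-1  1  1 -1]
  I: [-1  1  1 -1]
  [T]: (-2)·2+(1)·-2+(2)·-2+(-2)·2 = -14
  [M]: (-2)·-1+(1)·1+(2)·1+(-2)·-1 = 7
  [I]: (-2)·-1+(1)·1+(2)·1+(-2)·-1 = 7
⇒ T^-14 M^7 I^7

{"T": -14, "M": 7, "I": 7}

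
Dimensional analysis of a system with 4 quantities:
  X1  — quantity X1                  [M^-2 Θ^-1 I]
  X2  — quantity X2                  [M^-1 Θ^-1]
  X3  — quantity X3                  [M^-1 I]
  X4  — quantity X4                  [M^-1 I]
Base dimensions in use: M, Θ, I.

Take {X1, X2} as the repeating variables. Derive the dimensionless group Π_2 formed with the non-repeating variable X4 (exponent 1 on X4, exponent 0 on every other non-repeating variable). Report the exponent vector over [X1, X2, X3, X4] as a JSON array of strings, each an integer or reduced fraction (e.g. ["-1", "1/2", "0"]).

Dimensional matrix (M×Θ×I by X1×X2×X3×X4):
  M: [-2 -1 -1 -1]
  Θ: [-1 -1  0  0]
  I: [ 1  0  1  1]
Echelon form has 2 nonzero rows (pivots: X1,X2)
Pivot set = {X1,X2}, free = {X3,X4}
RREF:
  r0: [   1    0    1    1]
  r1: [   0    1   -1   -1]
  r2: [   0    0    0    0]
Fix exponent of X4 at 1, X3 at 0; solve each RREF row for its pivot's exponent:
  r0: exp(X1) + (1)·1 = 0 ⇒ exp(X1) = -1
  r1: exp(X2) + (-1)·1 = 0 ⇒ exp(X2) = 1
Π_2 = X1^-1 · X2 · X4

["-1", "1", "0", "1"]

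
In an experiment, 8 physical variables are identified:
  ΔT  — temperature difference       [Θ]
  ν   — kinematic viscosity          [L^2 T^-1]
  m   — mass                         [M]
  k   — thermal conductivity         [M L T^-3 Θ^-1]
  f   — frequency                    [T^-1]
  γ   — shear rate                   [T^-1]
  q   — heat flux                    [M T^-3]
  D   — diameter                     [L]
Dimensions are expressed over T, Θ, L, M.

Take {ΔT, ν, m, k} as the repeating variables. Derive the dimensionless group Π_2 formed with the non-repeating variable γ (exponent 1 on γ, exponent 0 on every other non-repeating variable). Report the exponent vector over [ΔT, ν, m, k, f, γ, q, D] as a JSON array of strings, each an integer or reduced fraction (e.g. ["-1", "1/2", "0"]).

Dimensional matrix (T×Θ×L×M by ΔT×ν×m×k×f×γ×q×D):
  T: [ 0 -1  0 -3 -1 -1 -3  0]
  Θ: [ 1  0  0 -1  0  0  0  0]
  L: [ 0  2  0  1  0  0  0  1]
  M: [ 0  0  1  1  0  0  1  0]
Row reduction gives pivot columns ΔT,ν,m,k; rank = 4
Pivot set = {ΔT,ν,m,k}, free = {f,γ,q,D}
RREF:
  r0: [   1    0    0    0  2/5  2/5  6/5 -1/5]
  r1: [   0    1    0    0 -1/5 -1/5 -3/5  3/5]
  r2: [   0    0    1    0 -2/5 -2/5 -1/5  1/5]
  r3: [   0    0    0    1  2/5  2/5  6/5 -1/5]
Fix exponent of γ at 1, f at 0, q at 0, D at 0; solve each RREF row for its pivot's exponent:
  r0: exp(ΔT) + (2/5)·1 = 0 ⇒ exp(ΔT) = -2/5
  r1: exp(ν) + (-1/5)·1 = 0 ⇒ exp(ν) = 1/5
  r2: exp(m) + (-2/5)·1 = 0 ⇒ exp(m) = 2/5
  r3: exp(k) + (2/5)·1 = 0 ⇒ exp(k) = -2/5
Π_2 = ΔT^(-2/5) · ν^(1/5) · m^(2/5) · k^(-2/5) · γ

["-2/5", "1/5", "2/5", "-2/5", "0", "1", "0", "0"]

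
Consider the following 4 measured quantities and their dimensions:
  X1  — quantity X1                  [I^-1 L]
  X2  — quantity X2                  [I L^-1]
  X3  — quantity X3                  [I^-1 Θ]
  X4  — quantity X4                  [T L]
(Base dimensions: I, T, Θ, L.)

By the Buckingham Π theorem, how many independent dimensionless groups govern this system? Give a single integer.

Exponent matrix [I,T,Θ,L] × [X1,X2,X3,X4]:
  I: [-1  1 -1  0]
  T: [ 0  0  0  1]
  Θ: [ 0  0  1  0]
  L: [ 1 -1  0  1]
Row reduction gives pivot columns X1,X3,X4; rank = 3
Π count = n − r = 4 − 3 = 1

1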